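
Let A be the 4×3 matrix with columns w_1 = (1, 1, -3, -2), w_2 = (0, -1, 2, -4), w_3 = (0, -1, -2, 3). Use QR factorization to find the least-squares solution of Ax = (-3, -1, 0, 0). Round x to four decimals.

x = (-0.2612, 0.4165, 0.4990)

w_1 = (1, 1, -3, -2); ‖w_1‖ = 3.8730, so q_1 = (0.2582, 0.2582, -0.7746, -0.5164).
q_1·w_2 = 0.2582·0 + 0.2582·(-1) + (-0.7746)·2 + (-0.5164)·(-4) = 0.2582.
u_2 = w_2 − 0.2582·q_1 = (-0.0667, -1.0667, 2.2000, -3.8667).
‖u_2‖ = 4.5753, so q_2 = (-0.0146, -0.2331, 0.4808, -0.8451).
q_1·w_3 = 0.2582·0 + 0.2582·(-1) + (-0.7746)·(-2) + (-0.5164)·3 = -0.2582; q_2·w_3 = (-0.0146)·0 + (-0.2331)·(-1) + 0.4808·(-2) + (-0.8451)·3 = -3.2639.
u_3 = w_3 + 0.2582·q_1 + 3.2639·q_2 = (0.0191, -1.6943, -0.6306, 0.1083).
‖u_3‖ = 1.8111, so q_3 = (0.0106, -0.9355, -0.3482, 0.0598).
Qᵀb = (-1.0328, 0.2768, 0.9038).
Back-substitute: x_3 = 0.9038/1.8111 = 0.4990.
x_2 = (0.2768 + 3.2639·0.4990)/4.5753 = 0.4165.
x_1 = (-1.0328 − 0.2582·0.4165 + 0.2582·0.4990)/3.8730 = -0.2612.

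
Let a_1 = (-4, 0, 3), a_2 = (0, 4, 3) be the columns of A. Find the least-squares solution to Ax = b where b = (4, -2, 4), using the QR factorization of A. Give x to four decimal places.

x = (-0.2500, 0.2500)

a_1 = (-4, 0, 3); ‖a_1‖ = 5.0000, so q_1 = (-0.8000, 0.0000, 0.6000).
q_1·a_2 = (-0.8000)·0 + 0.0000·4 + 0.6000·3 = 1.8000.
u_2 = a_2 − 1.8000·q_1 = (1.4400, 4.0000, 1.9200).
‖u_2‖ = 4.6648, so q_2 = (0.3087, 0.8575, 0.4116).
Qᵀb = (-0.8000, 1.1662).
Back-substitute: x_2 = 1.1662/4.6648 = 0.2500.
x_1 = (-0.8000 − 1.8000·0.2500)/5.0000 = -0.2500.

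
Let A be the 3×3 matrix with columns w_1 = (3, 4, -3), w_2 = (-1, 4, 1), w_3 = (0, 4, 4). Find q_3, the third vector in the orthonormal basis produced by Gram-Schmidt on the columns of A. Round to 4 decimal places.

q_3 = (0.7071, 0.0000, 0.7071)

q_1 = w_1/‖w_1‖ = (3, 4, -3)/5.8310 = (0.5145, 0.6860, -0.5145).
r_{12} = q_1·w_2 = 1.7150.
u_2 = w_2 − 1.7150·q_1 = (-1.8824, 2.8235, 1.8824).
‖u_2‖ = 3.8806, so q_2 = (-0.4851, 0.7276, 0.4851).
r_{13} = q_1·w_3 = 0.6860; r_{23} = q_2·w_3 = 4.8507.
u_3 = w_3 − 0.6860·q_1 − 4.8507·q_2 = (2.0000, 0.0000, 2.0000).
‖u_3‖ = 2.8284, so q_3 = (0.7071, 0.0000, 0.7071).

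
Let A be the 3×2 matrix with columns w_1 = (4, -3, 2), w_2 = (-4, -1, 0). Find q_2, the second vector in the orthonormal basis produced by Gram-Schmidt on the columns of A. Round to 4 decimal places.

w_1 = (4, -3, 2); ‖w_1‖ = 5.3852, so q_1 = (0.7428, -0.5571, 0.3714).
q_1·w_2 = 0.7428·(-4) + (-0.5571)·(-1) + 0.3714·0 = -2.4140.
u_2 = w_2 + 2.4140·q_1 = (-2.2069, -2.3448, 0.8966).
‖u_2‖ = 3.3425, so q_2 = (-0.6603, -0.7015, 0.2682).

q_2 = (-0.6603, -0.7015, 0.2682)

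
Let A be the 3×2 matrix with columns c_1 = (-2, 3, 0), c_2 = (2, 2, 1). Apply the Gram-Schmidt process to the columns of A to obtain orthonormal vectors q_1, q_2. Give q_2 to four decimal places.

q_2 = (0.7827, 0.5218, 0.3392)

q_1 = c_1/‖c_1‖ = (-2, 3, 0)/3.6056 = (-0.5547, 0.8321, 0.0000).
r_{12} = q_1·c_2 = 0.5547.
u_2 = c_2 − 0.5547·q_1 = (2.3077, 1.5385, 1.0000).
‖u_2‖ = 2.9483, so q_2 = (0.7827, 0.5218, 0.3392).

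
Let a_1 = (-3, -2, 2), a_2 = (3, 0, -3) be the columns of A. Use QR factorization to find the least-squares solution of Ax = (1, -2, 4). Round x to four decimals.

a_1 = (-3, -2, 2); ‖a_1‖ = 4.1231, so e_1 = (-0.7276, -0.4851, 0.4851).
e_1·a_2 = (-0.7276)·3 + (-0.4851)·0 + 0.4851·(-3) = -3.6380.
u_2 = a_2 + 3.6380·e_1 = (0.3529, -1.7647, -1.2353).
‖u_2‖ = 2.1828, so e_2 = (0.1617, -0.8085, -0.5659).
Qᵀb = (2.1828, -0.4851).
Back-substitute: x_2 = -0.4851/2.1828 = -0.2222.
x_1 = (2.1828 + 3.6380·(-0.2222))/4.1231 = 0.3333.

x = (0.3333, -0.2222)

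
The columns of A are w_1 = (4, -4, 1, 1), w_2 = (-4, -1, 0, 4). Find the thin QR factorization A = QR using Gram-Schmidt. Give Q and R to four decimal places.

Q = [[0.6860, -0.5483], [-0.6860, -0.3480], [0.1715, 0.0422], [0.1715, 0.7592]], R = [[5.8310, -1.3720], [0.0000, 5.5783]]

w_1 = (4, -4, 1, 1); ‖w_1‖ = 5.8310, so q_1 = (0.6860, -0.6860, 0.1715, 0.1715).
q_1·w_2 = 0.6860·(-4) + (-0.6860)·(-1) + 0.1715·0 + 0.1715·4 = -1.3720.
u_2 = w_2 + 1.3720·q_1 = (-3.0588, -1.9412, 0.2353, 4.2353).
‖u_2‖ = 5.5783, so q_2 = (-0.5483, -0.3480, 0.0422, 0.7592).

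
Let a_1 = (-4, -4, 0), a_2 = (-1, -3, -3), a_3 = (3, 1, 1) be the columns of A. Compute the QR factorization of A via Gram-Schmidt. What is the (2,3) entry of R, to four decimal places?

e_1 = a_1/‖a_1‖ = (-4, -4, 0)/5.6569 = (-0.7071, -0.7071, 0.0000).
r_{12} = e_1·a_2 = 2.8284.
u_2 = a_2 − 2.8284·e_1 = (1.0000, -1.0000, -3.0000).
‖u_2‖ = 3.3166, so e_2 = (0.3015, -0.3015, -0.9045).
r_{23} = e_2·a_3 = -0.3015.

r_{23} = -0.3015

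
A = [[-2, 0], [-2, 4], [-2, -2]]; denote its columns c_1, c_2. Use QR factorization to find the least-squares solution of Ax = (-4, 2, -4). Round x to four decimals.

x = (1.3571, 1.0714)

c_1 = (-2, -2, -2); ‖c_1‖ = 3.4641, so e_1 = (-0.5774, -0.5774, -0.5774).
e_1·c_2 = (-0.5774)·0 + (-0.5774)·4 + (-0.5774)·(-2) = -1.1547.
u_2 = c_2 + 1.1547·e_1 = (-0.6667, 3.3333, -2.6667).
‖u_2‖ = 4.3205, so e_2 = (-0.1543, 0.7715, -0.6172).
Qᵀb = (3.4641, 4.6291).
Back-substitute: x_2 = 4.6291/4.3205 = 1.0714.
x_1 = (3.4641 + 1.1547·1.0714)/3.4641 = 1.3571.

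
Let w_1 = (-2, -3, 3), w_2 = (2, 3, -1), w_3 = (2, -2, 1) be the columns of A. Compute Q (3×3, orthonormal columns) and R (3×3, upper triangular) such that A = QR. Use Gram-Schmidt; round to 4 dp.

e_1 = w_1/‖w_1‖ = (-2, -3, 3)/4.6904 = (-0.4264, -0.6396, 0.6396).
r_{12} = e_1·w_2 = -3.4112.
u_2 = w_2 + 3.4112·e_1 = (0.5455, 0.8182, 1.1818).
‖u_2‖ = 1.5374, so e_2 = (0.3548, 0.5322, 0.7687).
r_{13} = e_1·w_3 = 1.0660; r_{23} = e_2·w_3 = 0.4139.
u_3 = w_3 − 1.0660·e_1 − 0.4139·e_2 = (2.3077, -1.5385, 0.0000).
‖u_3‖ = 2.7735, so e_3 = (0.8321, -0.5547, 0.0000).

Q = [[-0.4264, 0.3548, 0.8321], [-0.6396, 0.5322, -0.5547], [0.6396, 0.7687, 0.0000]], R = [[4.6904, -3.4112, 1.0660], [0.0000, 1.5374, 0.4139], [0.0000, 0.0000, 2.7735]]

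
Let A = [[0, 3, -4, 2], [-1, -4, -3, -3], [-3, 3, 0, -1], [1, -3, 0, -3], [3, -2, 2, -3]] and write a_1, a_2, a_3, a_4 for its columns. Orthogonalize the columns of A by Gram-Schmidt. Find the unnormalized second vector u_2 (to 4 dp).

u_2 = (3.0000, -4.7000, 0.9000, -2.3000, 0.1000)

a_1 = (0, -1, -3, 1, 3); ‖a_1‖ = 4.4721, so q_1 = (0.0000, -0.2236, -0.6708, 0.2236, 0.6708).
q_1·a_2 = 0.0000·3 + (-0.2236)·(-4) + (-0.6708)·3 + 0.2236·(-3) + 0.6708·(-2) = -3.1305.
u_2 = a_2 + 3.1305·q_1 = (3.0000, -4.7000, 0.9000, -2.3000, 0.1000).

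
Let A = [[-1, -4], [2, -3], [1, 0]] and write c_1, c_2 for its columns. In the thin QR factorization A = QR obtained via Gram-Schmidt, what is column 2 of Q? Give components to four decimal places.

c_1 = (-1, 2, 1); ‖c_1‖ = 2.4495, so q_1 = (-0.4082, 0.8165, 0.4082).
q_1·c_2 = (-0.4082)·(-4) + 0.8165·(-3) + 0.4082·0 = -0.8165.
u_2 = c_2 + 0.8165·q_1 = (-4.3333, -2.3333, 0.3333).
‖u_2‖ = 4.9329, so q_2 = (-0.8785, -0.4730, 0.0676).

q_2 = (-0.8785, -0.4730, 0.0676)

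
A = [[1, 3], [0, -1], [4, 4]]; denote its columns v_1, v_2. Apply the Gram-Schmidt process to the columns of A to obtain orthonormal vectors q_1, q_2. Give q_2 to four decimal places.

q_1 = v_1/‖v_1‖ = (1, 0, 4)/4.1231 = (0.2425, 0.0000, 0.9701).
r_{12} = q_1·v_2 = 4.6082.
u_2 = v_2 − 4.6082·q_1 = (1.8824, -1.0000, -0.4706).
‖u_2‖ = 2.1828, so q_2 = (0.8623, -0.4581, -0.2156).

q_2 = (0.8623, -0.4581, -0.2156)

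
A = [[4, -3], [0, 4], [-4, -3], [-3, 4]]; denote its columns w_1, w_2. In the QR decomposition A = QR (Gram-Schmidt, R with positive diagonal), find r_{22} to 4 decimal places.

r_{22} = 6.8182

w_1 = (4, 0, -4, -3); ‖w_1‖ = 6.4031, so q_1 = (0.6247, 0.0000, -0.6247, -0.4685).
q_1·w_2 = 0.6247·(-3) + 0.0000·4 + (-0.6247)·(-3) + (-0.4685)·4 = -1.8741.
u_2 = w_2 + 1.8741·q_1 = (-1.8293, 4.0000, -4.1707, 3.1220).
r_{22} = ‖u_2‖ = 6.8182.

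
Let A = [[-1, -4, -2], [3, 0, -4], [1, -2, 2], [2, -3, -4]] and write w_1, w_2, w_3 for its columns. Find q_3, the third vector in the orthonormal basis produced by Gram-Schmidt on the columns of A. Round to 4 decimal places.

q_3 = (-0.3004, -0.2677, 0.8943, -0.1957)

w_1 = (-1, 3, 1, 2); ‖w_1‖ = 3.8730, so q_1 = (-0.2582, 0.7746, 0.2582, 0.5164).
q_1·w_2 = (-0.2582)·(-4) + 0.7746·0 + 0.2582·(-2) + 0.5164·(-3) = -1.0328.
u_2 = w_2 + 1.0328·q_1 = (-4.2667, 0.8000, -1.7333, -2.4667).
‖u_2‖ = 5.2852, so q_2 = (-0.8073, 0.1514, -0.3280, -0.4667).
q_1·w_3 = (-0.2582)·(-2) + 0.7746·(-4) + 0.2582·2 + 0.5164·(-4) = -4.1312; q_2·w_3 = (-0.8073)·(-2) + 0.1514·(-4) + (-0.3280)·2 + (-0.4667)·(-4) = 2.2200.
u_3 = w_3 + 4.1312·q_1 − 2.2200·q_2 = (-1.2745, -1.1360, 3.7947, -0.8305).
‖u_3‖ = 4.2432, so q_3 = (-0.3004, -0.2677, 0.8943, -0.1957).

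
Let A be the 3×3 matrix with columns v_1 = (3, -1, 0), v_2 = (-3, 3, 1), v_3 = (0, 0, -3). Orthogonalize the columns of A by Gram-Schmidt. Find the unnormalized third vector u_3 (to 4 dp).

u_3 = (0.3913, 1.1739, -2.3478)

v_1 = (3, -1, 0); ‖v_1‖ = 3.1623, so q_1 = (0.9487, -0.3162, 0.0000).
q_1·v_2 = 0.9487·(-3) + (-0.3162)·3 + 0.0000·1 = -3.7947.
u_2 = v_2 + 3.7947·q_1 = (0.6000, 1.8000, 1.0000).
‖u_2‖ = 2.1448, so q_2 = (0.2798, 0.8393, 0.4663).
q_1·v_3 = 0.9487·0 + (-0.3162)·0 + 0.0000·(-3) = 0.0000; q_2·v_3 = 0.2798·0 + 0.8393·0 + 0.4663·(-3) = -1.3988.
u_3 = v_3 + 0.0000·q_1 + 1.3988·q_2 = (0.3913, 1.1739, -2.3478).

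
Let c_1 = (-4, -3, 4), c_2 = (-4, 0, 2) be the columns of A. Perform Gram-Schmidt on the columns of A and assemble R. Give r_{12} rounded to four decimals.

c_1 = (-4, -3, 4); ‖c_1‖ = 6.4031, so e_1 = (-0.6247, -0.4685, 0.6247).
r_{12} = e_1·c_2 = 3.7482.

r_{12} = 3.7482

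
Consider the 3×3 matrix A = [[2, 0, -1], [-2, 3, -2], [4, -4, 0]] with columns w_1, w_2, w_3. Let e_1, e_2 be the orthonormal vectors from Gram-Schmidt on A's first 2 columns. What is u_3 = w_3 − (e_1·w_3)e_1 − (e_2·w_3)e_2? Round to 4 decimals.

w_1 = (2, -2, 4); ‖w_1‖ = 4.8990, so e_1 = (0.4082, -0.4082, 0.8165).
e_1·w_2 = 0.4082·0 + (-0.4082)·3 + 0.8165·(-4) = -4.4907.
u_2 = w_2 + 4.4907·e_1 = (1.8333, 1.1667, -0.3333).
‖u_2‖ = 2.1985, so e_2 = (0.8339, 0.5307, -0.1516).
e_1·w_3 = 0.4082·(-1) + (-0.4082)·(-2) + 0.8165·0 = 0.4082; e_2·w_3 = 0.8339·(-1) + 0.5307·(-2) + (-0.1516)·0 = -1.8952.
u_3 = w_3 − 0.4082·e_1 + 1.8952·e_2 = (0.4138, -0.8276, -0.6207).

u_3 = (0.4138, -0.8276, -0.6207)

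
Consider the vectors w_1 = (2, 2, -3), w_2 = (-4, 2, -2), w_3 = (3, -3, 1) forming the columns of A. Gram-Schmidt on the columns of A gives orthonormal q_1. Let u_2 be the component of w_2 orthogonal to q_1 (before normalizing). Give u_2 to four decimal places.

u_2 = (-4.2353, 1.7647, -1.6471)

q_1 = w_1/‖w_1‖ = (2, 2, -3)/4.1231 = (0.4851, 0.4851, -0.7276).
r_{12} = q_1·w_2 = 0.4851.
u_2 = w_2 − 0.4851·q_1 = (-4.2353, 1.7647, -1.6471).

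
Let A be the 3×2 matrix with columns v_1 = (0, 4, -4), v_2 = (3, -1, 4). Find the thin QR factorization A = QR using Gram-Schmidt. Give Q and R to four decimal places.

v_1 = (0, 4, -4); ‖v_1‖ = 5.6569, so e_1 = (0.0000, 0.7071, -0.7071).
e_1·v_2 = 0.0000·3 + 0.7071·(-1) + (-0.7071)·4 = -3.5355.
u_2 = v_2 + 3.5355·e_1 = (3.0000, 1.5000, 1.5000).
‖u_2‖ = 3.6742, so e_2 = (0.8165, 0.4082, 0.4082).

Q = [[0.0000, 0.8165], [0.7071, 0.4082], [-0.7071, 0.4082]], R = [[5.6569, -3.5355], [0.0000, 3.6742]]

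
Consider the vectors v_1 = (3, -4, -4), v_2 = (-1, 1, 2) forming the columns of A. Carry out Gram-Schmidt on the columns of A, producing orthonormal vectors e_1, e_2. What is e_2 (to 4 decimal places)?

e_2 = (0.1363, -0.6475, 0.7498)

v_1 = (3, -4, -4); ‖v_1‖ = 6.4031, so e_1 = (0.4685, -0.6247, -0.6247).
e_1·v_2 = 0.4685·(-1) + (-0.6247)·1 + (-0.6247)·2 = -2.3426.
u_2 = v_2 + 2.3426·e_1 = (0.0976, -0.4634, 0.5366).
‖u_2‖ = 0.7157, so e_2 = (0.1363, -0.6475, 0.7498).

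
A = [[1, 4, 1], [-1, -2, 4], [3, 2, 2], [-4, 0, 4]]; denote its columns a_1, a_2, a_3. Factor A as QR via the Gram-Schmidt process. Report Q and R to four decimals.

Q = [[0.1925, 0.8230, 0.0708], [-0.1925, -0.3600, 0.7434], [0.5774, 0.1543, 0.6018], [-0.7698, 0.4115, 0.2832]], R = [[5.1962, 2.3094, -2.5019], [0.0000, 4.3205, 1.3373], [0.0000, 0.0000, 5.3807]]

a_1 = (1, -1, 3, -4); ‖a_1‖ = 5.1962, so q_1 = (0.1925, -0.1925, 0.5774, -0.7698).
q_1·a_2 = 0.1925·4 + (-0.1925)·(-2) + 0.5774·2 + (-0.7698)·0 = 2.3094.
u_2 = a_2 − 2.3094·q_1 = (3.5556, -1.5556, 0.6667, 1.7778).
‖u_2‖ = 4.3205, so q_2 = (0.8230, -0.3600, 0.1543, 0.4115).
q_1·a_3 = 0.1925·1 + (-0.1925)·4 + 0.5774·2 + (-0.7698)·4 = -2.5019; q_2·a_3 = 0.8230·1 + (-0.3600)·4 + 0.1543·2 + 0.4115·4 = 1.3373.
u_3 = a_3 + 2.5019·q_1 − 1.3373·q_2 = (0.3810, 4.0000, 3.2381, 1.5238).
‖u_3‖ = 5.3807, so q_3 = (0.0708, 0.7434, 0.6018, 0.2832).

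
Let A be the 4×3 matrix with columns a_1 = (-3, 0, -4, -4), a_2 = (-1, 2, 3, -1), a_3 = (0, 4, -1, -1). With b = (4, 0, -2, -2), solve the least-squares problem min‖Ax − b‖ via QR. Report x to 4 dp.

x = (-0.0997, -0.7767, 0.5254)

a_1 = (-3, 0, -4, -4); ‖a_1‖ = 6.4031, so e_1 = (-0.4685, 0.0000, -0.6247, -0.6247).
e_1·a_2 = (-0.4685)·(-1) + 0.0000·2 + (-0.6247)·3 + (-0.6247)·(-1) = -0.7809.
u_2 = a_2 + 0.7809·e_1 = (-1.3659, 2.0000, 2.5122, -1.4878).
‖u_2‖ = 3.7934, so e_2 = (-0.3601, 0.5272, 0.6622, -0.3922).
e_1·a_3 = (-0.4685)·0 + 0.0000·4 + (-0.6247)·(-1) + (-0.6247)·(-1) = 1.2494; e_2·a_3 = (-0.3601)·0 + 0.5272·4 + 0.6622·(-1) + (-0.3922)·(-1) = 1.8389.
u_3 = a_3 − 1.2494·e_1 − 1.8389·e_2 = (1.2475, 3.0305, -1.4373, 0.5017).
‖u_3‖ = 3.6135, so e_3 = (0.3452, 0.8387, -0.3978, 0.1388).
Qᵀb = (0.6247, -1.9803, 1.8987).
Back-substitute: x_3 = 1.8987/3.6135 = 0.5254.
x_2 = (-1.9803 − 1.8389·0.5254)/3.7934 = -0.7767.
x_1 = (0.6247 + 0.7809·(-0.7767) − 1.2494·0.5254)/6.4031 = -0.0997.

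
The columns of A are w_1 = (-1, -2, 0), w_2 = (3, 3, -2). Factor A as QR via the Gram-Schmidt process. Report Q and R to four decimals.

e_1 = w_1/‖w_1‖ = (-1, -2, 0)/2.2361 = (-0.4472, -0.8944, 0.0000).
r_{12} = e_1·w_2 = -4.0249.
u_2 = w_2 + 4.0249·e_1 = (1.2000, -0.6000, -2.0000).
‖u_2‖ = 2.4083, so e_2 = (0.4983, -0.2491, -0.8305).

Q = [[-0.4472, 0.4983], [-0.8944, -0.2491], [0.0000, -0.8305]], R = [[2.2361, -4.0249], [0.0000, 2.4083]]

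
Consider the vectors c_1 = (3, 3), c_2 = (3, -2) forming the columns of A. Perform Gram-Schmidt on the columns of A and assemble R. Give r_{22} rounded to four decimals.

r_{22} = 3.5355

q_1 = c_1/‖c_1‖ = (3, 3)/4.2426 = (0.7071, 0.7071).
r_{12} = q_1·c_2 = 0.7071.
u_2 = c_2 − 0.7071·q_1 = (2.5000, -2.5000).
r_{22} = ‖u_2‖ = 3.5355.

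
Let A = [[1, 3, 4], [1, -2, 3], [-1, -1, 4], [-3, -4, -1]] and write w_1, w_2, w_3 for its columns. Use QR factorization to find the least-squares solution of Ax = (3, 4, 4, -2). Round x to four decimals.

w_1 = (1, 1, -1, -3); ‖w_1‖ = 3.4641, so q_1 = (0.2887, 0.2887, -0.2887, -0.8660).
q_1·w_2 = 0.2887·3 + 0.2887·(-2) + (-0.2887)·(-1) + (-0.8660)·(-4) = 4.0415.
u_2 = w_2 − 4.0415·q_1 = (1.8333, -3.1667, 0.1667, -0.5000).
‖u_2‖ = 3.6968, so q_2 = (0.4959, -0.8566, 0.0451, -0.1353).
q_1·w_3 = 0.2887·4 + 0.2887·3 + (-0.2887)·4 + (-0.8660)·(-1) = 1.7321; q_2·w_3 = 0.4959·4 + (-0.8566)·3 + 0.0451·4 + (-0.1353)·(-1) = -0.2705.
u_3 = w_3 − 1.7321·q_1 + 0.2705·q_2 = (3.6341, 2.2683, 4.5122, 0.4634).
‖u_3‖ = 6.2391, so q_3 = (0.5825, 0.3636, 0.7232, 0.0743).
Qᵀb = (2.5981, -1.4878, 5.9459).
Back-substitute: x_3 = 5.9459/6.2391 = 0.9530.
x_2 = (-1.4878 + 0.2705·0.9530)/3.6968 = -0.3327.
x_1 = (2.5981 − 4.0415·(-0.3327) − 1.7321·0.9530)/3.4641 = 0.6617.

x = (0.6617, -0.3327, 0.9530)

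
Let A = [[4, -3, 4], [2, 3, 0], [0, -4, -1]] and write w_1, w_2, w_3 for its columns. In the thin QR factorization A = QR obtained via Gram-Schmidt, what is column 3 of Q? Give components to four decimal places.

q_1 = w_1/‖w_1‖ = (4, 2, 0)/4.4721 = (0.8944, 0.4472, 0.0000).
r_{12} = q_1·w_2 = -1.3416.
u_2 = w_2 + 1.3416·q_1 = (-1.8000, 3.6000, -4.0000).
‖u_2‖ = 5.6745, so q_2 = (-0.3172, 0.6344, -0.7049).
r_{13} = q_1·w_3 = 3.5777; r_{23} = q_2·w_3 = -0.5639.
u_3 = w_3 − 3.5777·q_1 + 0.5639·q_2 = (0.6211, -1.2422, -1.3975).
‖u_3‖ = 1.9703, so q_3 = (0.3152, -0.6305, -0.7093).

q_3 = (0.3152, -0.6305, -0.7093)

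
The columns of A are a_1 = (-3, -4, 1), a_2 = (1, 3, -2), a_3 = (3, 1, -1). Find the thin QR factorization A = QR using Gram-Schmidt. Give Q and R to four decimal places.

Q = [[-0.5883, -0.5661, 0.5774], [-0.7845, 0.2265, -0.5774], [0.1961, -0.7926, -0.5774]], R = [[5.0990, -3.3340, -2.7456], [0.0000, 1.6984, -0.6794], [0.0000, 0.0000, 1.7321]]

a_1 = (-3, -4, 1); ‖a_1‖ = 5.0990, so e_1 = (-0.5883, -0.7845, 0.1961).
e_1·a_2 = (-0.5883)·1 + (-0.7845)·3 + 0.1961·(-2) = -3.3340.
u_2 = a_2 + 3.3340·e_1 = (-0.9615, 0.3846, -1.3462).
‖u_2‖ = 1.6984, so e_2 = (-0.5661, 0.2265, -0.7926).
e_1·a_3 = (-0.5883)·3 + (-0.7845)·1 + 0.1961·(-1) = -2.7456; e_2·a_3 = (-0.5661)·3 + 0.2265·1 + (-0.7926)·(-1) = -0.6794.
u_3 = a_3 + 2.7456·e_1 + 0.6794·e_2 = (1.0000, -1.0000, -1.0000).
‖u_3‖ = 1.7321, so e_3 = (0.5774, -0.5774, -0.5774).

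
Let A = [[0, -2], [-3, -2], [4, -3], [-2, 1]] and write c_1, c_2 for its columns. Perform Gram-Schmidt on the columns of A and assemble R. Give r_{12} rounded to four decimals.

e_1 = c_1/‖c_1‖ = (0, -3, 4, -2)/5.3852 = (0.0000, -0.5571, 0.7428, -0.3714).
r_{12} = e_1·c_2 = -1.4856.

r_{12} = -1.4856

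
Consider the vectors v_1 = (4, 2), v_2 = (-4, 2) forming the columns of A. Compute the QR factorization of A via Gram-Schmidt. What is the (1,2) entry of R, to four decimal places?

v_1 = (4, 2); ‖v_1‖ = 4.4721, so e_1 = (0.8944, 0.4472).
r_{12} = e_1·v_2 = -2.6833.

r_{12} = -2.6833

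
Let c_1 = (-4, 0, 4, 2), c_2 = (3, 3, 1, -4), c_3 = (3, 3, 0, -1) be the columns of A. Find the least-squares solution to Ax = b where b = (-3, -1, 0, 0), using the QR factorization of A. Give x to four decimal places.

c_1 = (-4, 0, 4, 2); ‖c_1‖ = 6.0000, so e_1 = (-0.6667, 0.0000, 0.6667, 0.3333).
e_1·c_2 = (-0.6667)·3 + 0.0000·3 + 0.6667·1 + 0.3333·(-4) = -2.6667.
u_2 = c_2 + 2.6667·e_1 = (1.2222, 3.0000, 2.7778, -3.1111).
‖u_2‖ = 5.2810, so e_2 = (0.2314, 0.5681, 0.5260, -0.5891).
e_1·c_3 = (-0.6667)·3 + 0.0000·3 + 0.6667·0 + 0.3333·(-1) = -2.3333; e_2·c_3 = 0.2314·3 + 0.5681·3 + 0.5260·0 + (-0.5891)·(-1) = 2.9877.
u_3 = c_3 + 2.3333·e_1 − 2.9877·e_2 = (0.7530, 1.3028, -0.0159, 1.5378).
‖u_3‖ = 2.1516, so e_3 = (0.3500, 0.6055, -0.0074, 0.7147).
Qᵀb = (2.0000, -1.2624, -1.6554).
Back-substitute: x_3 = -1.6554/2.1516 = -0.7694.
x_2 = (-1.2624 − 2.9877·(-0.7694))/5.2810 = 0.1962.
x_1 = (2.0000 + 2.6667·0.1962 + 2.3333·(-0.7694))/6.0000 = 0.1213.

x = (0.1213, 0.1962, -0.7694)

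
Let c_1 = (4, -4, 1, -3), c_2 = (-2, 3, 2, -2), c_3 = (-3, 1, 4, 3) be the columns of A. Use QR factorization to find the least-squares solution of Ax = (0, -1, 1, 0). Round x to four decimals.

c_1 = (4, -4, 1, -3); ‖c_1‖ = 6.4807, so e_1 = (0.6172, -0.6172, 0.1543, -0.4629).
e_1·c_2 = 0.6172·(-2) + (-0.6172)·3 + 0.1543·2 + (-0.4629)·(-2) = -1.8516.
u_2 = c_2 + 1.8516·e_1 = (-0.8571, 1.8571, 2.2857, -2.8571).
‖u_2‖ = 4.1918, so e_2 = (-0.2045, 0.4430, 0.5453, -0.6816).
e_1·c_3 = 0.6172·(-3) + (-0.6172)·1 + 0.1543·4 + (-0.4629)·3 = -3.2404; e_2·c_3 = (-0.2045)·(-3) + 0.4430·1 + 0.5453·4 + (-0.6816)·3 = 1.1928.
u_3 = c_3 + 3.2404·e_1 − 1.1928·e_2 = (-0.7561, -1.5285, 3.8496, 2.3130).
‖u_3‖ = 4.8039, so e_3 = (-0.1574, -0.3182, 0.8014, 0.4815).
Qᵀb = (0.7715, 0.1022, 1.1195).
Back-substitute: x_3 = 1.1195/4.8039 = 0.2330.
x_2 = (0.1022 − 1.1928·0.2330)/4.1918 = -0.0419.
x_1 = (0.7715 + 1.8516·(-0.0419) + 3.2404·0.2330)/6.4807 = 0.2236.

x = (0.2236, -0.0419, 0.2330)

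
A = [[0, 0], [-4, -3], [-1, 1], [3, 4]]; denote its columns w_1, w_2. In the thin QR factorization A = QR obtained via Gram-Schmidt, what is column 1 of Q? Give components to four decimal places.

q_1 = (0.0000, -0.7845, -0.1961, 0.5883)

w_1 = (0, -4, -1, 3); ‖w_1‖ = 5.0990, so q_1 = (0.0000, -0.7845, -0.1961, 0.5883).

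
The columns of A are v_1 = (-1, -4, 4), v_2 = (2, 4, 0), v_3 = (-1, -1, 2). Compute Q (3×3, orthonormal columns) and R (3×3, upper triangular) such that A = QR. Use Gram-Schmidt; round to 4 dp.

Q = [[-0.1741, 0.4558, -0.8729], [-0.6963, 0.5698, 0.4364], [0.6963, 0.6838, 0.2182]], R = [[5.7446, -3.1334, 2.2630], [0.0000, 3.1909, 0.3419], [0.0000, 0.0000, 0.8729]]

v_1 = (-1, -4, 4); ‖v_1‖ = 5.7446, so q_1 = (-0.1741, -0.6963, 0.6963).
q_1·v_2 = (-0.1741)·2 + (-0.6963)·4 + 0.6963·0 = -3.1334.
u_2 = v_2 + 3.1334·q_1 = (1.4545, 1.8182, 2.1818).
‖u_2‖ = 3.1909, so q_2 = (0.4558, 0.5698, 0.6838).
q_1·v_3 = (-0.1741)·(-1) + (-0.6963)·(-1) + 0.6963·2 = 2.2630; q_2·v_3 = 0.4558·(-1) + 0.5698·(-1) + 0.6838·2 = 0.3419.
u_3 = v_3 − 2.2630·q_1 − 0.3419·q_2 = (-0.7619, 0.3810, 0.1905).
‖u_3‖ = 0.8729, so q_3 = (-0.8729, 0.4364, 0.2182).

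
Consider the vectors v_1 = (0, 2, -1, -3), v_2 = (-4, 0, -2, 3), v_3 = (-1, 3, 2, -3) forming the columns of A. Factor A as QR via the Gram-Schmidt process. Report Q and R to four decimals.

v_1 = (0, 2, -1, -3); ‖v_1‖ = 3.7417, so e_1 = (0.0000, 0.5345, -0.2673, -0.8018).
e_1·v_2 = 0.0000·(-4) + 0.5345·0 + (-0.2673)·(-2) + (-0.8018)·3 = -1.8708.
u_2 = v_2 + 1.8708·e_1 = (-4.0000, 1.0000, -2.5000, 1.5000).
‖u_2‖ = 5.0498, so e_2 = (-0.7921, 0.1980, -0.4951, 0.2970).
e_1·v_3 = 0.0000·(-1) + 0.5345·3 + (-0.2673)·2 + (-0.8018)·(-3) = 3.4744; e_2·v_3 = (-0.7921)·(-1) + 0.1980·3 + (-0.4951)·2 + 0.2970·(-3) = -0.4951.
u_3 = v_3 − 3.4744·e_1 + 0.4951·e_2 = (-1.3922, 1.2409, 2.6835, -0.0672).
‖u_3‖ = 3.2686, so e_3 = (-0.4259, 0.3796, 0.8210, -0.0206).

Q = [[0.0000, -0.7921, -0.4259], [0.5345, 0.1980, 0.3796], [-0.2673, -0.4951, 0.8210], [-0.8018, 0.2970, -0.0206]], R = [[3.7417, -1.8708, 3.4744], [0.0000, 5.0498, -0.4951], [0.0000, 0.0000, 3.2686]]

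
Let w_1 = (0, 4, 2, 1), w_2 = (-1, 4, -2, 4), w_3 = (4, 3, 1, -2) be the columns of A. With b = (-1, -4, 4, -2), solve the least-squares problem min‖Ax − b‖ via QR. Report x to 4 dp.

w_1 = (0, 4, 2, 1); ‖w_1‖ = 4.5826, so e_1 = (0.0000, 0.8729, 0.4364, 0.2182).
e_1·w_2 = 0.0000·(-1) + 0.8729·4 + 0.4364·(-2) + 0.2182·4 = 3.4915.
u_2 = w_2 − 3.4915·e_1 = (-1.0000, 0.9524, -3.5238, 3.2381).
‖u_2‖ = 4.9809, so e_2 = (-0.2008, 0.1912, -0.7075, 0.6501).
e_1·w_3 = 0.0000·4 + 0.8729·3 + 0.4364·1 + 0.2182·(-2) = 2.6186; e_2·w_3 = (-0.2008)·4 + 0.1912·3 + (-0.7075)·1 + 0.6501·(-2) = -2.2371.
u_3 = w_3 − 2.6186·e_1 + 2.2371·e_2 = (3.5509, 1.1420, -1.7255, -1.1171).
‖u_3‖ = 4.2589, so e_3 = (0.8338, 0.2682, -0.4052, -0.2623).
Qᵀb = (-2.1822, -4.6941, -3.0024).
Back-substitute: x_3 = -3.0024/4.2589 = -0.7050.
x_2 = (-4.6941 + 2.2371·(-0.7050))/4.9809 = -1.2590.
x_1 = (-2.1822 − 3.4915·(-1.2590) − 2.6186·(-0.7050))/4.5826 = 0.8859.

x = (0.8859, -1.2590, -0.7050)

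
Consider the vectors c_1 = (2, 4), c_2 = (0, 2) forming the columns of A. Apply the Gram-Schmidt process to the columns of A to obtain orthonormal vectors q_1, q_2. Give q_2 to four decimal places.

q_2 = (-0.8944, 0.4472)

c_1 = (2, 4); ‖c_1‖ = 4.4721, so q_1 = (0.4472, 0.8944).
q_1·c_2 = 0.4472·0 + 0.8944·2 = 1.7889.
u_2 = c_2 − 1.7889·q_1 = (-0.8000, 0.4000).
‖u_2‖ = 0.8944, so q_2 = (-0.8944, 0.4472).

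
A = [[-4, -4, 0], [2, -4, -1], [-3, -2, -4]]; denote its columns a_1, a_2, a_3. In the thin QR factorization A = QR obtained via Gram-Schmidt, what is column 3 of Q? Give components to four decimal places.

a_1 = (-4, 2, -3); ‖a_1‖ = 5.3852, so e_1 = (-0.7428, 0.3714, -0.5571).
e_1·a_2 = (-0.7428)·(-4) + 0.3714·(-4) + (-0.5571)·(-2) = 2.5997.
u_2 = a_2 − 2.5997·e_1 = (-2.0690, -4.9655, -0.5517).
‖u_2‖ = 5.4075, so e_2 = (-0.3826, -0.9183, -0.1020).
e_1·a_3 = (-0.7428)·0 + 0.3714·(-1) + (-0.5571)·(-4) = 1.8570; e_2·a_3 = (-0.3826)·0 + (-0.9183)·(-1) + (-0.1020)·(-4) = 1.3264.
u_3 = a_3 − 1.8570·e_1 − 1.3264·e_2 = (1.8868, -0.4717, -2.8302).
‖u_3‖ = 3.4340, so e_3 = (0.5494, -0.1374, -0.8242).

e_3 = (0.5494, -0.1374, -0.8242)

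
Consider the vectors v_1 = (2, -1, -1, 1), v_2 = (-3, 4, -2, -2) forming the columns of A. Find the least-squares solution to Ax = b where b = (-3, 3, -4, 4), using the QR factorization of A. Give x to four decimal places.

x = (1.3511, 1.0458)

e_1 = v_1/‖v_1‖ = (2, -1, -1, 1)/2.6458 = (0.7559, -0.3780, -0.3780, 0.3780).
r_{12} = e_1·v_2 = -3.7796.
u_2 = v_2 + 3.7796·e_1 = (-0.1429, 2.5714, -3.4286, -0.5714).
‖u_2‖ = 4.3260, so e_2 = (-0.0330, 0.5944, -0.7925, -0.1321).
Qᵀb = (-0.3780, 4.5241).
Back-substitute: x_2 = 4.5241/4.3260 = 1.0458.
x_1 = (-0.3780 + 3.7796·1.0458)/2.6458 = 1.3511.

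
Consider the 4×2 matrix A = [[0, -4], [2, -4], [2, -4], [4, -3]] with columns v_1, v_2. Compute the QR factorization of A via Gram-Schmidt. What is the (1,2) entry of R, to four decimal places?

v_1 = (0, 2, 2, 4); ‖v_1‖ = 4.8990, so q_1 = (0.0000, 0.4082, 0.4082, 0.8165).
r_{12} = q_1·v_2 = -5.7155.

r_{12} = -5.7155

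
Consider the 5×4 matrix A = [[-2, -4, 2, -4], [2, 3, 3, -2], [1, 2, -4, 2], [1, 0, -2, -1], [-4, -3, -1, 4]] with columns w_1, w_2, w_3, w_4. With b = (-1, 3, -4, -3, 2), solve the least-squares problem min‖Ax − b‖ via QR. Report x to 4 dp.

x = (0.0998, 0.0028, 1.4153, 0.8795)

w_1 = (-2, 2, 1, 1, -4); ‖w_1‖ = 5.0990, so e_1 = (-0.3922, 0.3922, 0.1961, 0.1961, -0.7845).
e_1·w_2 = (-0.3922)·(-4) + 0.3922·3 + 0.1961·2 + 0.1961·0 + (-0.7845)·(-3) = 5.4913.
u_2 = w_2 − 5.4913·e_1 = (-1.8462, 0.8462, 0.9231, -1.0769, 1.3077).
‖u_2‖ = 2.8011, so e_2 = (-0.6591, 0.3021, 0.3295, -0.3845, 0.4668).
e_1·w_3 = (-0.3922)·2 + 0.3922·3 + 0.1961·(-4) + 0.1961·(-2) + (-0.7845)·(-1) = 0.0000; e_2·w_3 = (-0.6591)·2 + 0.3021·3 + 0.3295·(-4) + (-0.3845)·(-2) + 0.4668·(-1) = -1.4280.
u_3 = w_3 + 0.0000·e_1 + 1.4280·e_2 = (1.0588, 3.4314, -3.5294, -2.5490, -0.3333).
‖u_3‖ = 5.6534, so e_3 = (0.1873, 0.6070, -0.6243, -0.4509, -0.0590).
e_1·w_4 = (-0.3922)·(-4) + 0.3922·(-2) + 0.1961·2 + 0.1961·(-1) + (-0.7845)·4 = -2.1573; e_2·w_4 = (-0.6591)·(-4) + 0.3021·(-2) + 0.3295·2 + (-0.3845)·(-1) + 0.4668·4 = 4.9431; e_3·w_4 = 0.1873·(-4) + 0.6070·(-2) + (-0.6243)·2 + (-0.4509)·(-1) + (-0.0590)·4 = -2.9966.
u_4 = w_4 + 2.1573·e_1 − 4.9431·e_2 + 2.9966·e_3 = (-1.0270, -0.8282, -1.0767, -0.0276, -0.1767).
‖u_4‖ = 1.7123, so e_4 = (-0.5998, -0.4837, -0.6288, -0.0161, -0.1032).
Qᵀb = (-1.3728, 2.3342, 5.3655, 1.5059).
Back-substitute: x_4 = 1.5059/1.7123 = 0.8795.
x_3 = (5.3655 + 2.9966·0.8795)/5.6534 = 1.4153.
x_2 = (2.3342 + 1.4280·1.4153 − 4.9431·0.8795)/2.8011 = 0.0028.
x_1 = (-1.3728 − 5.4913·0.0028 + 0.0000·1.4153 + 2.1573·0.8795)/5.0990 = 0.0998.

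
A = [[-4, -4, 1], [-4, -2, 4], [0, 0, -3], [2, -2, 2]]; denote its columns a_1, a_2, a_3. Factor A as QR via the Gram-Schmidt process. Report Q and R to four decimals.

Q = [[-0.6667, -0.4952, -0.4038], [-0.6667, 0.0619, 0.5384], [0.0000, 0.0000, -0.6889], [0.3333, -0.8666, 0.2692]], R = [[6.0000, 3.3333, -2.6667], [0.0000, 3.5901, -1.9808], [0.0000, 0.0000, 4.3549]]

a_1 = (-4, -4, 0, 2); ‖a_1‖ = 6.0000, so q_1 = (-0.6667, -0.6667, 0.0000, 0.3333).
q_1·a_2 = (-0.6667)·(-4) + (-0.6667)·(-2) + 0.0000·0 + 0.3333·(-2) = 3.3333.
u_2 = a_2 − 3.3333·q_1 = (-1.7778, 0.2222, 0.0000, -3.1111).
‖u_2‖ = 3.5901, so q_2 = (-0.4952, 0.0619, 0.0000, -0.8666).
q_1·a_3 = (-0.6667)·1 + (-0.6667)·4 + 0.0000·(-3) + 0.3333·2 = -2.6667; q_2·a_3 = (-0.4952)·1 + 0.0619·4 + 0.0000·(-3) + (-0.8666)·2 = -1.9808.
u_3 = a_3 + 2.6667·q_1 + 1.9808·q_2 = (-1.7586, 2.3448, -3.0000, 1.1724).
‖u_3‖ = 4.3549, so q_3 = (-0.4038, 0.5384, -0.6889, 0.2692).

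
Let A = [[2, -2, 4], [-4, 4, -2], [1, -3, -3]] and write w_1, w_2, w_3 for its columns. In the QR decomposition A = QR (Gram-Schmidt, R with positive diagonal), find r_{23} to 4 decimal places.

w_1 = (2, -4, 1); ‖w_1‖ = 4.5826, so e_1 = (0.4364, -0.8729, 0.2182).
e_1·w_2 = 0.4364·(-2) + (-0.8729)·4 + 0.2182·(-3) = -5.0190.
u_2 = w_2 + 5.0190·e_1 = (0.1905, -0.3810, -1.9048).
‖u_2‖ = 1.9518, so e_2 = (0.0976, -0.1952, -0.9759).
r_{23} = e_2·w_3 = 3.7084.

r_{23} = 3.7084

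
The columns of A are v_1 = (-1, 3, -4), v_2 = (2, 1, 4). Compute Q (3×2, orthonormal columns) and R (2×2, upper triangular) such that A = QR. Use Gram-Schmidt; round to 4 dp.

q_1 = v_1/‖v_1‖ = (-1, 3, -4)/5.0990 = (-0.1961, 0.5883, -0.7845).
r_{12} = q_1·v_2 = -2.9417.
u_2 = v_2 + 2.9417·q_1 = (1.4231, 2.7308, 1.6923).
‖u_2‖ = 3.5137, so q_2 = (0.4050, 0.7772, 0.4816).

Q = [[-0.1961, 0.4050], [0.5883, 0.7772], [-0.7845, 0.4816]], R = [[5.0990, -2.9417], [0.0000, 3.5137]]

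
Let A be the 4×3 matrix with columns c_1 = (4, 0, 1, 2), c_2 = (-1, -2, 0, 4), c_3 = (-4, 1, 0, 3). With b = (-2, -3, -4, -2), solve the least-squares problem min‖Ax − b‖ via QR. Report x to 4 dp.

c_1 = (4, 0, 1, 2); ‖c_1‖ = 4.5826, so q_1 = (0.8729, 0.0000, 0.2182, 0.4364).
q_1·c_2 = 0.8729·(-1) + 0.0000·(-2) + 0.2182·0 + 0.4364·4 = 0.8729.
u_2 = c_2 − 0.8729·q_1 = (-1.7619, -2.0000, -0.1905, 3.6190).
‖u_2‖ = 4.4987, so q_2 = (-0.3916, -0.4446, -0.0423, 0.8045).
q_1·c_3 = 0.8729·(-4) + 0.0000·1 + 0.2182·0 + 0.4364·3 = -2.1822; q_2·c_3 = (-0.3916)·(-4) + (-0.4446)·1 + (-0.0423)·0 + 0.8045·3 = 3.5354.
u_3 = c_3 + 2.1822·q_1 − 3.5354·q_2 = (-0.7106, 2.5718, 0.6259, 1.1082).
‖u_3‖ = 2.9562, so q_3 = (-0.2404, 0.8700, 0.2117, 0.3749).
Qᵀb = (-3.4915, 0.6774, -3.7258).
Back-substitute: x_3 = -3.7258/2.9562 = -1.2604.
x_2 = (0.6774 − 3.5354·(-1.2604))/4.4987 = 1.1411.
x_1 = (-3.4915 − 0.8729·1.1411 + 2.1822·(-1.2604))/4.5826 = -1.5794.

x = (-1.5794, 1.1411, -1.2604)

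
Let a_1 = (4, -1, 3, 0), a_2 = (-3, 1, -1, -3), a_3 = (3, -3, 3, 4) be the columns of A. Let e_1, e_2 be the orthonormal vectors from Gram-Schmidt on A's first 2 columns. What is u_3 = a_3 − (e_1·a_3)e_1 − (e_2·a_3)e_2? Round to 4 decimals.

a_1 = (4, -1, 3, 0); ‖a_1‖ = 5.0990, so e_1 = (0.7845, -0.1961, 0.5883, 0.0000).
e_1·a_2 = 0.7845·(-3) + (-0.1961)·1 + 0.5883·(-1) + 0.0000·(-3) = -3.1379.
u_2 = a_2 + 3.1379·e_1 = (-0.5385, 0.3846, 0.8462, -3.0000).
‖u_2‖ = 3.1865, so e_2 = (-0.1690, 0.1207, 0.2655, -0.9415).
e_1·a_3 = 0.7845·3 + (-0.1961)·(-3) + 0.5883·3 + 0.0000·4 = 4.7068; e_2·a_3 = (-0.1690)·3 + 0.1207·(-3) + 0.2655·3 + (-0.9415)·4 = -3.8383.
u_3 = a_3 − 4.7068·e_1 + 3.8383·e_2 = (-1.3409, -1.6136, 1.2500, 0.3864).

u_3 = (-1.3409, -1.6136, 1.2500, 0.3864)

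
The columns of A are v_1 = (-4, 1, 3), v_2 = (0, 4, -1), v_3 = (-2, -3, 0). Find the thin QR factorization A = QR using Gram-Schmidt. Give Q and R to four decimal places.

v_1 = (-4, 1, 3); ‖v_1‖ = 5.0990, so q_1 = (-0.7845, 0.1961, 0.5883).
q_1·v_2 = (-0.7845)·0 + 0.1961·4 + 0.5883·(-1) = 0.1961.
u_2 = v_2 − 0.1961·q_1 = (0.1538, 3.9615, -1.1154).
‖u_2‖ = 4.1184, so q_2 = (0.0374, 0.9619, -0.2708).
q_1·v_3 = (-0.7845)·(-2) + 0.1961·(-3) + 0.5883·0 = 0.9806; q_2·v_3 = 0.0374·(-2) + 0.9619·(-3) + (-0.2708)·0 = -2.9604.
u_3 = v_3 − 0.9806·q_1 + 2.9604·q_2 = (-1.1202, -0.3447, -1.3787).
‖u_3‖ = 1.8095, so q_3 = (-0.6190, -0.1905, -0.7619).

Q = [[-0.7845, 0.0374, -0.6190], [0.1961, 0.9619, -0.1905], [0.5883, -0.2708, -0.7619]], R = [[5.0990, 0.1961, 0.9806], [0.0000, 4.1184, -2.9604], [0.0000, 0.0000, 1.8095]]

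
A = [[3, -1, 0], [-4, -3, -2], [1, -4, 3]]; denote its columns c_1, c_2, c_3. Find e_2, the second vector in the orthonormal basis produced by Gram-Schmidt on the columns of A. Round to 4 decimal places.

e_2 = (-0.3151, -0.4458, -0.8378)

c_1 = (3, -4, 1); ‖c_1‖ = 5.0990, so e_1 = (0.5883, -0.7845, 0.1961).
e_1·c_2 = 0.5883·(-1) + (-0.7845)·(-3) + 0.1961·(-4) = 0.9806.
u_2 = c_2 − 0.9806·e_1 = (-1.5769, -2.2308, -4.1923).
‖u_2‖ = 5.0038, so e_2 = (-0.3151, -0.4458, -0.8378).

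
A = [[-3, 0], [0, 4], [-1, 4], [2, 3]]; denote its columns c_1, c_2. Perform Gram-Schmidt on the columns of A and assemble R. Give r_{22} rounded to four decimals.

c_1 = (-3, 0, -1, 2); ‖c_1‖ = 3.7417, so e_1 = (-0.8018, 0.0000, -0.2673, 0.5345).
e_1·c_2 = (-0.8018)·0 + 0.0000·4 + (-0.2673)·4 + 0.5345·3 = 0.5345.
u_2 = c_2 − 0.5345·e_1 = (0.4286, 4.0000, 4.1429, 2.7143).
r_{22} = ‖u_2‖ = 6.3808.

r_{22} = 6.3808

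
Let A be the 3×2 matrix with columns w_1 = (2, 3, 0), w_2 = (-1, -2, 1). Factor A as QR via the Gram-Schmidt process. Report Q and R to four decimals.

q_1 = w_1/‖w_1‖ = (2, 3, 0)/3.6056 = (0.5547, 0.8321, 0.0000).
r_{12} = q_1·w_2 = -2.2188.
u_2 = w_2 + 2.2188·q_1 = (0.2308, -0.1538, 1.0000).
‖u_2‖ = 1.0377, so q_2 = (0.2224, -0.1482, 0.9636).

Q = [[0.5547, 0.2224], [0.8321, -0.1482], [0.0000, 0.9636]], R = [[3.6056, -2.2188], [0.0000, 1.0377]]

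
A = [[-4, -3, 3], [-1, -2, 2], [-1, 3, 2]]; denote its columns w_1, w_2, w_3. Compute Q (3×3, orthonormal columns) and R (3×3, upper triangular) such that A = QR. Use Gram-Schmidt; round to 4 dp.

Q = [[-0.9428, -0.1421, -0.3015], [-0.2357, -0.3553, 0.9045], [-0.2357, 0.9239, 0.3015]], R = [[4.2426, 2.5927, -3.7712], [0.0000, 3.9087, 0.7107], [0.0000, 0.0000, 1.5076]]

e_1 = w_1/‖w_1‖ = (-4, -1, -1)/4.2426 = (-0.9428, -0.2357, -0.2357).
r_{12} = e_1·w_2 = 2.5927.
u_2 = w_2 − 2.5927·e_1 = (-0.5556, -1.3889, 3.6111).
‖u_2‖ = 3.9087, so e_2 = (-0.1421, -0.3553, 0.9239).
r_{13} = e_1·w_3 = -3.7712; r_{23} = e_2·w_3 = 0.7107.
u_3 = w_3 + 3.7712·e_1 − 0.7107·e_2 = (-0.4545, 1.3636, 0.4545).
‖u_3‖ = 1.5076, so e_3 = (-0.3015, 0.9045, 0.3015).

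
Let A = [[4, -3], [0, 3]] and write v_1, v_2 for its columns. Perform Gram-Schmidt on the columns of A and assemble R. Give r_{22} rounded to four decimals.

v_1 = (4, 0); ‖v_1‖ = 4.0000, so q_1 = (1.0000, 0.0000).
q_1·v_2 = 1.0000·(-3) + 0.0000·3 = -3.0000.
u_2 = v_2 + 3.0000·q_1 = (0.0000, 3.0000).
r_{22} = ‖u_2‖ = 3.0000.

r_{22} = 3.0000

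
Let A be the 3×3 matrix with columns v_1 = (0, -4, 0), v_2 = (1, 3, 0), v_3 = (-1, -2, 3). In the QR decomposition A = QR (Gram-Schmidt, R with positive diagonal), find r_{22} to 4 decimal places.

r_{22} = 1.0000

v_1 = (0, -4, 0); ‖v_1‖ = 4.0000, so q_1 = (0.0000, -1.0000, 0.0000).
q_1·v_2 = 0.0000·1 + (-1.0000)·3 + 0.0000·0 = -3.0000.
u_2 = v_2 + 3.0000·q_1 = (1.0000, 0.0000, 0.0000).
r_{22} = ‖u_2‖ = 1.0000.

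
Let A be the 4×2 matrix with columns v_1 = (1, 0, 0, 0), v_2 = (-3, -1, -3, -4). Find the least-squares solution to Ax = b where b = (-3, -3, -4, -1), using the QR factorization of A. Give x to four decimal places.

x = (-0.8077, 0.7308)

v_1 = (1, 0, 0, 0); ‖v_1‖ = 1.0000, so q_1 = (1.0000, 0.0000, 0.0000, 0.0000).
q_1·v_2 = 1.0000·(-3) + 0.0000·(-1) + 0.0000·(-3) + 0.0000·(-4) = -3.0000.
u_2 = v_2 + 3.0000·q_1 = (0.0000, -1.0000, -3.0000, -4.0000).
‖u_2‖ = 5.0990, so q_2 = (0.0000, -0.1961, -0.5883, -0.7845).
Qᵀb = (-3.0000, 3.7262).
Back-substitute: x_2 = 3.7262/5.0990 = 0.7308.
x_1 = (-3.0000 + 3.0000·0.7308)/1.0000 = -0.8077.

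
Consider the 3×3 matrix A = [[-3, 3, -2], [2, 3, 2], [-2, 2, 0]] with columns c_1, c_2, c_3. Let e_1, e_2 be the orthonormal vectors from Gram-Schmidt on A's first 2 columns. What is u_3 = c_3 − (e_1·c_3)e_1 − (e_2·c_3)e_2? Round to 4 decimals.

u_3 = (-0.6154, 0.0000, 0.9231)

e_1 = c_1/‖c_1‖ = (-3, 2, -2)/4.1231 = (-0.7276, 0.4851, -0.4851).
r_{12} = e_1·c_2 = -1.6977.
u_2 = c_2 + 1.6977·e_1 = (1.7647, 3.8235, 1.1765).
‖u_2‖ = 4.3724, so e_2 = (0.4036, 0.8745, 0.2691).
r_{13} = e_1·c_3 = 2.4254; r_{23} = e_2·c_3 = 0.9417.
u_3 = c_3 − 2.4254·e_1 − 0.9417·e_2 = (-0.6154, 0.0000, 0.9231).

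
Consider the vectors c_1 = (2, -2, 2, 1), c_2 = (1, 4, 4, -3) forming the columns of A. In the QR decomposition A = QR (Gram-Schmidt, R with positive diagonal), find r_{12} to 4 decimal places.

r_{12} = -0.2774

c_1 = (2, -2, 2, 1); ‖c_1‖ = 3.6056, so q_1 = (0.5547, -0.5547, 0.5547, 0.2774).
r_{12} = q_1·c_2 = -0.2774.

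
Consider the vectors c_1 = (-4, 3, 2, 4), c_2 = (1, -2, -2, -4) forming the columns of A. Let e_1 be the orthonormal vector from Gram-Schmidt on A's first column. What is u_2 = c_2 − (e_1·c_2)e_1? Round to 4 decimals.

c_1 = (-4, 3, 2, 4); ‖c_1‖ = 6.7082, so e_1 = (-0.5963, 0.4472, 0.2981, 0.5963).
e_1·c_2 = (-0.5963)·1 + 0.4472·(-2) + 0.2981·(-2) + 0.5963·(-4) = -4.4721.
u_2 = c_2 + 4.4721·e_1 = (-1.6667, 0.0000, -0.6667, -1.3333).

u_2 = (-1.6667, 0.0000, -0.6667, -1.3333)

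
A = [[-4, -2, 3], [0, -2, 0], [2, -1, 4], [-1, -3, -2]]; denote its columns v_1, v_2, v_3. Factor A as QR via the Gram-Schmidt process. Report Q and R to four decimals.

Q = [[-0.8729, -0.0760, 0.4820], [0.0000, -0.5318, -0.0838], [0.4364, -0.4938, 0.7125], [-0.2182, -0.6838, -0.5030]], R = [[4.5826, 1.9640, -0.4364], [0.0000, 3.7607, -0.8357], [0.0000, 0.0000, 5.3020]]

v_1 = (-4, 0, 2, -1); ‖v_1‖ = 4.5826, so e_1 = (-0.8729, 0.0000, 0.4364, -0.2182).
e_1·v_2 = (-0.8729)·(-2) + 0.0000·(-2) + 0.4364·(-1) + (-0.2182)·(-3) = 1.9640.
u_2 = v_2 − 1.9640·e_1 = (-0.2857, -2.0000, -1.8571, -2.5714).
‖u_2‖ = 3.7607, so e_2 = (-0.0760, -0.5318, -0.4938, -0.6838).
e_1·v_3 = (-0.8729)·3 + 0.0000·0 + 0.4364·4 + (-0.2182)·(-2) = -0.4364; e_2·v_3 = (-0.0760)·3 + (-0.5318)·0 + (-0.4938)·4 + (-0.6838)·(-2) = -0.8357.
u_3 = v_3 + 0.4364·e_1 + 0.8357·e_2 = (2.5556, -0.4444, 3.7778, -2.6667).
‖u_3‖ = 5.3020, so e_3 = (0.4820, -0.0838, 0.7125, -0.5030).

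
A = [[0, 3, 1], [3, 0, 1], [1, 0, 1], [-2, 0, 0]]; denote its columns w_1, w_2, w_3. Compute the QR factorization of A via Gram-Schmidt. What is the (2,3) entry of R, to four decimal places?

w_1 = (0, 3, 1, -2); ‖w_1‖ = 3.7417, so e_1 = (0.0000, 0.8018, 0.2673, -0.5345).
e_1·w_2 = 0.0000·3 + 0.8018·0 + 0.2673·0 + (-0.5345)·0 = 0.0000.
u_2 = w_2 + 0.0000·e_1 = (3.0000, 0.0000, 0.0000, 0.0000).
‖u_2‖ = 3.0000, so e_2 = (1.0000, 0.0000, 0.0000, 0.0000).
r_{23} = e_2·w_3 = 1.0000.

r_{23} = 1.0000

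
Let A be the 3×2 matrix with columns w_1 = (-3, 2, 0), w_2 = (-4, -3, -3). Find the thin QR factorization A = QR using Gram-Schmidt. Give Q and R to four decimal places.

e_1 = w_1/‖w_1‖ = (-3, 2, 0)/3.6056 = (-0.8321, 0.5547, 0.0000).
r_{12} = e_1·w_2 = 1.6641.
u_2 = w_2 − 1.6641·e_1 = (-2.6154, -3.9231, -3.0000).
‖u_2‖ = 5.5884, so e_2 = (-0.4680, -0.7020, -0.5368).

Q = [[-0.8321, -0.4680], [0.5547, -0.7020], [0.0000, -0.5368]], R = [[3.6056, 1.6641], [0.0000, 5.5884]]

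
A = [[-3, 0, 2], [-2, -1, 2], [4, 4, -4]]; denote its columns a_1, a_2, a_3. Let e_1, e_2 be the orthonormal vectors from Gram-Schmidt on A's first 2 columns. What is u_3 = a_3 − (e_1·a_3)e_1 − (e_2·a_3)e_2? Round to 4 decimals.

a_1 = (-3, -2, 4); ‖a_1‖ = 5.3852, so e_1 = (-0.5571, -0.3714, 0.7428).
e_1·a_2 = (-0.5571)·0 + (-0.3714)·(-1) + 0.7428·4 = 3.3425.
u_2 = a_2 − 3.3425·e_1 = (1.8621, 0.2414, 1.5172).
‖u_2‖ = 2.4140, so e_2 = (0.7713, 0.1000, 0.6285).
e_1·a_3 = (-0.5571)·2 + (-0.3714)·2 + 0.7428·(-4) = -4.8281; e_2·a_3 = 0.7713·2 + 0.1000·2 + 0.6285·(-4) = -0.7713.
u_3 = a_3 + 4.8281·e_1 + 0.7713·e_2 = (-0.0947, 0.2840, 0.0710).

u_3 = (-0.0947, 0.2840, 0.0710)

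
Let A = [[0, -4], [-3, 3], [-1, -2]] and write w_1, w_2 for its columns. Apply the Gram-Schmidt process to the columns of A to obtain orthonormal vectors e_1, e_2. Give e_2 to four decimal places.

e_1 = w_1/‖w_1‖ = (0, -3, -1)/3.1623 = (0.0000, -0.9487, -0.3162).
r_{12} = e_1·w_2 = -2.2136.
u_2 = w_2 + 2.2136·e_1 = (-4.0000, 0.9000, -2.7000).
‖u_2‖ = 4.9092, so e_2 = (-0.8148, 0.1833, -0.5500).

e_2 = (-0.8148, 0.1833, -0.5500)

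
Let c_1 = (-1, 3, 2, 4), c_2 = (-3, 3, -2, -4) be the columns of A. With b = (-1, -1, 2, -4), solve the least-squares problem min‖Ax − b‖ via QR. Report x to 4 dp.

x = (-0.4052, 0.2305)

e_1 = c_1/‖c_1‖ = (-1, 3, 2, 4)/5.4772 = (-0.1826, 0.5477, 0.3651, 0.7303).
r_{12} = e_1·c_2 = -1.4606.
u_2 = c_2 + 1.4606·e_1 = (-3.2667, 3.8000, -1.4667, -2.9333).
‖u_2‖ = 5.9889, so e_2 = (-0.5455, 0.6345, -0.2449, -0.4898).
Qᵀb = (-2.5560, 1.3803).
Back-substitute: x_2 = 1.3803/5.9889 = 0.2305.
x_1 = (-2.5560 + 1.4606·0.2305)/5.4772 = -0.4052.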